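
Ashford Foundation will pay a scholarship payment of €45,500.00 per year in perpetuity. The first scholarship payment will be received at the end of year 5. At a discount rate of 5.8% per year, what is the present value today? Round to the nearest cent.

Value at end of year 4: C / r = €45,500.00 / 0.058 = €784,482.7586
Discount to today: PV = €784,482.7586 / (1 + 0.058)^4 = €784,482.7586 / 1.252976 = €626,095.72

€626095.72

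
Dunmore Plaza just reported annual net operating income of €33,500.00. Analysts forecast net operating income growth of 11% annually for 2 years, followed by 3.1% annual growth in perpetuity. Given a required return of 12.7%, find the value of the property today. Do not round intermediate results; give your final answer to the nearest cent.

D_1 = 37185.00000
D_2 = 41275.35000
Terminal value at year 2: TV = D_2×(1+g_2)/(r−g_2) = 42554.88585/0.096 = 443280.06094
P_0 = D_1/(1+r)^1 + D_2/(1+r)^2 + TV/(1+r)^2
    = 32994.67613 + 32496.97472 + 349003.96805 = 414495.61890

€414495.62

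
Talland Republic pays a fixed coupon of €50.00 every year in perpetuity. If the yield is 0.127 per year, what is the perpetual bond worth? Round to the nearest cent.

€393.70

Level perpetuity: PV = C / r = €50.00 / 0.127 = €393.70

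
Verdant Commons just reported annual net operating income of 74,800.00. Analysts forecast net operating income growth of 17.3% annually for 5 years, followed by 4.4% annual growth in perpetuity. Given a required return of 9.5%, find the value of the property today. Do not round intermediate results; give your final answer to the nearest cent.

D_1 = 87740.40000
D_2 = 102919.48920
D_3 = 120724.56083
D_4 = 141609.90986
D_5 = 166108.42426
Terminal value at year 5: TV = D_5×(1+g_2)/(r−g_2) = 173417.19493/0.051 = 3400337.15545
P_0 = D_1/(1+r)^1 + D_2/(1+r)^2 + D_3/(1+r)^3 + D_4/(1+r)^4 + D_5/(1+r)^5 + TV/(1+r)^5
    = 80128.21918 + 85835.98274 + 91950.32671 + 98500.21300 + 105516.66653 + 2159988.23243 = 2621919.64058

2621919.64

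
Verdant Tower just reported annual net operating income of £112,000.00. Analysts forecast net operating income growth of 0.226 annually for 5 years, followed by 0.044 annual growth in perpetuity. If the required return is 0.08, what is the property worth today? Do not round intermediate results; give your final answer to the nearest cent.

D_1 = 137312.00000
D_2 = 168344.51200
D_3 = 206390.37171
D_4 = 253034.59572
D_5 = 310220.41435
Terminal value at year 5: TV = D_5×(1+g_2)/(r−g_2) = 323870.11258/0.036 = 8996392.01619
P_0 = D_1/(1+r)^1 + D_2/(1+r)^2 + D_3/(1+r)^3 + D_4/(1+r)^4 + D_5/(1+r)^5 + TV/(1+r)^5
    = 127140.74074 + 144328.28532 + 163839.33130 + 185987.98164 + 211130.80138 + 6122793.24015 = 6955220.38054

£6955220.38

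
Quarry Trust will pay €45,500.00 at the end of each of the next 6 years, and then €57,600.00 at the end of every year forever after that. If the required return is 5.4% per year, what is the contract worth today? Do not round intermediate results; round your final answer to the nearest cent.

PV of 6-year annuity: €45,500.00 × [1 − (1+0.054)^−6] / 0.054 = 228018.89202
Perpetuity value at year 6: €57,600.00 / 0.054 = 1066666.66667
PV of perpetuity: 1066666.66667 / (1+0.054)^6 = 778009.78359
Total PV = 228018.89202 + 778009.78359 = 1006028.67560

€1006028.68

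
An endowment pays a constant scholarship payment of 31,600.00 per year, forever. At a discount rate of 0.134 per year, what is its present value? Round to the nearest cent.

235820.90

Level perpetuity: PV = C / r = 31,600.00 / 0.134 = 235,820.90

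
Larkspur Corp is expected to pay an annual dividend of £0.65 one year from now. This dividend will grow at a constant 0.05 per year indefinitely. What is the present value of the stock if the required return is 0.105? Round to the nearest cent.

Growing perpetuity: P = D₁ / (r − g) = £0.6500 / (0.105 − 0.05) = £11.82

£11.82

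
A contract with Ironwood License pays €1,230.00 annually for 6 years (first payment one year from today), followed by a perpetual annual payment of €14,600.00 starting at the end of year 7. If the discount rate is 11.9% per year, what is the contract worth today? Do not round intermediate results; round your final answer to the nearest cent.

€67563.52

PV of 6-year annuity: €1,230.00 × [1 − (1+0.119)^−6] / 0.119 = 5071.38594
Perpetuity value at year 6: €14,600.00 / 0.119 = 122689.07563
PV of perpetuity: 122689.07563 / (1+0.119)^6 = 62492.13686
Total PV = 5071.38594 + 62492.13686 = 67563.52280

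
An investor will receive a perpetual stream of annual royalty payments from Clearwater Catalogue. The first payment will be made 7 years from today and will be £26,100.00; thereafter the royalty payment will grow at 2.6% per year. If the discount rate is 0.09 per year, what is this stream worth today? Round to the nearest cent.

£243165.27

Value at end of year 6: C₁ / (r − g) = £26,100.00 / (0.09 − 0.026) = £407,812.5000
Discount to today: PV = £407,812.5000 / (1 + 0.09)^6 = £407,812.5000 / 1.677100 = £243,165.27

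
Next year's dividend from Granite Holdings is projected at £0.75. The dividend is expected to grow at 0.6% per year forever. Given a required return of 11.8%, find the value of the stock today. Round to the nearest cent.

Growing perpetuity: P = D₁ / (r − g) = £0.7500 / (0.118 − 0.006) = £6.70

£6.70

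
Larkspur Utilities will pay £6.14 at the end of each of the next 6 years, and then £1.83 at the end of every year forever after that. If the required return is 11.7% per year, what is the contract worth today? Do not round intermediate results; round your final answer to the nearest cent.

£33.51

PV of 6-year annuity: £6.14 × [1 − (1+0.117)^−6] / 0.117 = 25.45999
Perpetuity value at year 6: £1.83 / 0.117 = 15.64103
PV of perpetuity: 15.64103 / (1+0.117)^6 = 8.05279
Total PV = 25.45999 + 8.05279 = 33.51278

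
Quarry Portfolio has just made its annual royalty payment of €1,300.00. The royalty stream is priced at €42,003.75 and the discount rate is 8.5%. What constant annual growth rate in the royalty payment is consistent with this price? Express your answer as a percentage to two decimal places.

P = D₀(1+g)/(r−g) ⇒ P(r−g) = D₀(1+g) ⇒ g(P+D₀) = P·r − D₀
g = (P·r − D₀)/(P + D₀) = (€42,003.75×0.085 − €1,300.00) / (€42,003.75 + €1,300.00) = 0.052428

5.24%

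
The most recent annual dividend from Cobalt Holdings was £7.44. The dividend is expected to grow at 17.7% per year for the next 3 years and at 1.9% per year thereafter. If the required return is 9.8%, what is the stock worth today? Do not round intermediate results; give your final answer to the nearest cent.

£143.90

D_1 = 8.75688
D_2 = 10.30685
D_3 = 12.13116
Terminal value at year 3: TV = D_3×(1+g_2)/(r−g_2) = 12.36165/0.079 = 156.47661
P_0 = D_1/(1+r)^1 + D_2/(1+r)^2 + D_3/(1+r)^3 + TV/(1+r)^3
    = 7.97530 + 8.54912 + 9.16422 + 118.20678 = 143.89541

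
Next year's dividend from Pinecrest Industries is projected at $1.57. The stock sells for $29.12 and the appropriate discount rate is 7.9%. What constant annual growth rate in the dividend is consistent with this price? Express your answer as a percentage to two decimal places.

P = D₁/(r−g) ⇒ g = r − D₁/P = 0.079 − $1.57/$29.12 = 0.025085

2.51%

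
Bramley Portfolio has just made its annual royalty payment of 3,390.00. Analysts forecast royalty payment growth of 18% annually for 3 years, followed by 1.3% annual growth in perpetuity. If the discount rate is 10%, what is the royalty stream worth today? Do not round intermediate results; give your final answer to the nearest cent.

60447.97

D_1 = 4000.20000
D_2 = 4720.23600
D_3 = 5569.87848
Terminal value at year 3: TV = D_3×(1+g_2)/(r−g_2) = 5642.28690/0.087 = 64853.87242
P_0 = D_1/(1+r)^1 + D_2/(1+r)^2 + D_3/(1+r)^3 + TV/(1+r)^3
    = 3636.54545 + 3901.02149 + 4184.73214 + 48725.67424 = 60447.97333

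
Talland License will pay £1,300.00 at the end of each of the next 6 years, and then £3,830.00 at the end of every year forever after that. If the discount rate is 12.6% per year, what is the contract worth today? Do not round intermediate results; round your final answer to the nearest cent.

£20169.35

PV of 6-year annuity: £1,300.00 × [1 − (1+0.126)^−6] / 0.126 = 5255.22343
Perpetuity value at year 6: £3,830.00 / 0.126 = 30396.82540
PV of perpetuity: 30396.82540 / (1+0.126)^6 = 14914.12868
Total PV = 5255.22343 + 14914.12868 = 20169.35211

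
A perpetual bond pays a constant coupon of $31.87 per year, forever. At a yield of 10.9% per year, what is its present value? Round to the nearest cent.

$292.39

Level perpetuity: PV = C / r = $31.87 / 0.109 = $292.39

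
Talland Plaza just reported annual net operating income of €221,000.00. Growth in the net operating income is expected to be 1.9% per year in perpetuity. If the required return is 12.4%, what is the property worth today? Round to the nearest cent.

€2144752.38

D₁ = D₀ × (1 + g) = €221,000.00 × 1.019 = €225,199.0000
Growing perpetuity: P = D₁ / (r − g) = €225,199.0000 / (0.124 − 0.019) = €2,144,752.38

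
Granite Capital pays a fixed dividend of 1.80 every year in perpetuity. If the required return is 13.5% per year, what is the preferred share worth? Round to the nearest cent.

13.33

Level perpetuity: PV = C / r = 1.80 / 0.135 = 13.33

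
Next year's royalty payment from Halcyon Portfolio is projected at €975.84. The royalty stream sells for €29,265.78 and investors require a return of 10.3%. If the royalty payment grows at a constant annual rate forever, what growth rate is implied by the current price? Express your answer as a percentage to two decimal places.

P = D₁/(r−g) ⇒ g = r − D₁/P = 0.103 − €975.84/€29,265.78 = 0.069656

6.97%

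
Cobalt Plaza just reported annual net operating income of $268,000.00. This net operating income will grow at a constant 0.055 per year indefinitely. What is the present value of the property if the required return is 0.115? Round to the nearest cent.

D₁ = D₀ × (1 + g) = $268,000.00 × 1.055 = $282,740.0000
Growing perpetuity: P = D₁ / (r − g) = $282,740.0000 / (0.115 − 0.055) = $4,712,333.33

$4712333.33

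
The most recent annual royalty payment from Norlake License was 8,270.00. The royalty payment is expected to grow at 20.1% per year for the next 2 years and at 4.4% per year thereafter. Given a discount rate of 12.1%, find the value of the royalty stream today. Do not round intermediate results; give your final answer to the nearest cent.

147056.10

D_1 = 9932.27000
D_2 = 11928.65627
Terminal value at year 2: TV = D_2×(1+g_2)/(r−g_2) = 12453.51715/0.077 = 161733.98891
P_0 = D_1/(1+r)^1 + D_2/(1+r)^2 + TV/(1+r)^2
    = 8860.18733 + 9492.49330 + 128703.41562 = 147056.09625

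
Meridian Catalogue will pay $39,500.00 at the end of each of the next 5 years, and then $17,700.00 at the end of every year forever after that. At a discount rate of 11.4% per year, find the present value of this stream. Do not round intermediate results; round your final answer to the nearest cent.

$235029.52

PV of 5-year annuity: $39,500.00 × [1 − (1+0.114)^−5] / 0.114 = 144530.79649
Perpetuity value at year 5: $17,700.00 / 0.114 = 155263.15789
PV of perpetuity: 155263.15789 / (1+0.114)^5 = 90498.72504
Total PV = 144530.79649 + 90498.72504 = 235029.52152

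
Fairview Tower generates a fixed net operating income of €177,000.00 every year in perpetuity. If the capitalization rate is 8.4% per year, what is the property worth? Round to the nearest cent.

Level perpetuity: PV = C / r = €177,000.00 / 0.084 = €2,107,142.86

€2107142.86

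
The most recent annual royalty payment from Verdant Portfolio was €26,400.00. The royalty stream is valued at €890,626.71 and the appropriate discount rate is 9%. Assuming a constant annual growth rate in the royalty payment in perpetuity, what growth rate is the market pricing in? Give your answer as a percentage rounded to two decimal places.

P = D₀(1+g)/(r−g) ⇒ P(r−g) = D₀(1+g) ⇒ g(P+D₀) = P·r − D₀
g = (P·r − D₀)/(P + D₀) = (€890,626.71×0.09 − €26,400.00) / (€890,626.71 + €26,400.00) = 0.058620

5.86%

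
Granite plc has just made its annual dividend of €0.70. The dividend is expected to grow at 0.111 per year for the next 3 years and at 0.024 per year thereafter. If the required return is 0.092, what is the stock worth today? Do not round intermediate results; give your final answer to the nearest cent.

€13.27

D_1 = 0.77770
D_2 = 0.86402
D_3 = 0.95993
Terminal value at year 3: TV = D_3×(1+g_2)/(r−g_2) = 0.98297/0.068 = 14.45544
P_0 = D_1/(1+r)^1 + D_2/(1+r)^2 + D_3/(1+r)^3 + TV/(1+r)^3
    = 0.71218 + 0.72457 + 0.73718 + 11.10103 = 13.27496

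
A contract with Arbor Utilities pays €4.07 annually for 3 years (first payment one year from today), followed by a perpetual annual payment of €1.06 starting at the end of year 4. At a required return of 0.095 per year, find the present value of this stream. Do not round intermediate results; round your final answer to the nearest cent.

PV of 3-year annuity: €4.07 × [1 − (1+0.095)^−3] / 0.095 = 10.21125
Perpetuity value at year 3: €1.06 / 0.095 = 11.15789
PV of perpetuity: 11.15789 / (1+0.095)^3 = 8.49845
Total PV = 10.21125 + 8.49845 = 18.70970

€18.71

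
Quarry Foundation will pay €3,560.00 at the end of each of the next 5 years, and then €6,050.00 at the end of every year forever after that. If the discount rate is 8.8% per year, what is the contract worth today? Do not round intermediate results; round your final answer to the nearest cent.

PV of 5-year annuity: €3,560.00 × [1 − (1+0.088)^−5] / 0.088 = 13919.31590
Perpetuity value at year 5: €6,050.00 / 0.088 = 68750.00000
PV of perpetuity: 68750.00000 / (1+0.088)^5 = 45094.98281
Total PV = 13919.31590 + 45094.98281 = 59014.29871

€59014.30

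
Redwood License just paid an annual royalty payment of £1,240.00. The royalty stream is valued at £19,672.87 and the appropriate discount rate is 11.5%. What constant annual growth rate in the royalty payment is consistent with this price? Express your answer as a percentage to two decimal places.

P = D₀(1+g)/(r−g) ⇒ P(r−g) = D₀(1+g) ⇒ g(P+D₀) = P·r − D₀
g = (P·r − D₀)/(P + D₀) = (£19,672.87×0.115 − £1,240.00) / (£19,672.87 + £1,240.00) = 0.048888

4.89%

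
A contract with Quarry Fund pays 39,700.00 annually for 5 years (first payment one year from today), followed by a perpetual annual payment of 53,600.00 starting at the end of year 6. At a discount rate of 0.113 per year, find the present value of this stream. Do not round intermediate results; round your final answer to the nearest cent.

423348.66

PV of 5-year annuity: 39,700.00 × [1 − (1+0.113)^−5] / 0.113 = 145626.51007
Perpetuity value at year 5: 53,600.00 / 0.113 = 474336.28319
PV of perpetuity: 474336.28319 / (1+0.113)^5 = 277722.15373
Total PV = 145626.51007 + 277722.15373 = 423348.66379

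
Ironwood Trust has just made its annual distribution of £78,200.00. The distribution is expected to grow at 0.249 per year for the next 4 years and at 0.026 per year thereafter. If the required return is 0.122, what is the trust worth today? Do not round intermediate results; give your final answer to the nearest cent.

£1695311.67

D_1 = 97671.80000
D_2 = 121992.07820
D_3 = 152368.10567
D_4 = 190307.76398
Terminal value at year 4: TV = D_4×(1+g_2)/(r−g_2) = 195255.76585/0.096 = 2033914.22758
P_0 = D_1/(1+r)^1 + D_2/(1+r)^2 + D_3/(1+r)^3 + D_4/(1+r)^4 + TV/(1+r)^4
    = 87051.51515 + 96904.93977 + 107873.68073 + 120083.98149 + 1283397.55213 = 1695311.66927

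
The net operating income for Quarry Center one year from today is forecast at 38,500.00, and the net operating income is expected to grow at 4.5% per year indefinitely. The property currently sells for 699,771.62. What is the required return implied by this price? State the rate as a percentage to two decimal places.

10.00%

P = D₁/(r − g) ⇒ r = D₁/P + g = 38,500.0000/699,771.62 + 0.045 = 0.055018 + 0.045 = 0.100018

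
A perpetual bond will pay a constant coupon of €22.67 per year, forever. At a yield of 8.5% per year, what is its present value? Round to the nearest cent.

Level perpetuity: PV = C / r = €22.67 / 0.085 = €266.71

€266.71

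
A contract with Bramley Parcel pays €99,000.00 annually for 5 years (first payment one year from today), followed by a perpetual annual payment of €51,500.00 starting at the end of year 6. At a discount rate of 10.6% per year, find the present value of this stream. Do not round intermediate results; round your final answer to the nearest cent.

PV of 5-year annuity: €99,000.00 × [1 − (1+0.106)^−5] / 0.106 = 369605.55224
Perpetuity value at year 5: €51,500.00 / 0.106 = 485849.05660
PV of perpetuity: 485849.05660 / (1+0.106)^5 = 293579.50165
Total PV = 369605.55224 + 293579.50165 = 663185.05389

€663185.05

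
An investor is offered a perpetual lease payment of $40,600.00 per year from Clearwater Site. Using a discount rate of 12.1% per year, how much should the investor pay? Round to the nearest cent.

$335537.19

Level perpetuity: PV = C / r = $40,600.00 / 0.121 = $335,537.19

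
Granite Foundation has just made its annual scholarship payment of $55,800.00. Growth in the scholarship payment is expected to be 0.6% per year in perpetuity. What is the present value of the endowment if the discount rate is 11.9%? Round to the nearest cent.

$496768.14

D₁ = D₀ × (1 + g) = $55,800.00 × 1.006 = $56,134.8000
Growing perpetuity: P = D₁ / (r − g) = $56,134.8000 / (0.119 − 0.006) = $496,768.14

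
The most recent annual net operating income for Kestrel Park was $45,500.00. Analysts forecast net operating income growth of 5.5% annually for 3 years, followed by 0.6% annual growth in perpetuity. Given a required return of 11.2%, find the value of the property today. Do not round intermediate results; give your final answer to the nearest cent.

D_1 = 48002.50000
D_2 = 50642.63750
D_3 = 53427.98256
Terminal value at year 3: TV = D_3×(1+g_2)/(r−g_2) = 53748.55046/0.106 = 507061.79677
P_0 = D_1/(1+r)^1 + D_2/(1+r)^2 + D_3/(1+r)^3 + TV/(1+r)^3
    = 43167.71583 + 40954.98219 + 38855.67105 + 368762.31209 = 491740.68116

$491740.68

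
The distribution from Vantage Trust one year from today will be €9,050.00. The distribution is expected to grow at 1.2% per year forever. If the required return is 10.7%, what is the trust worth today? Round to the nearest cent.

Growing perpetuity: P = D₁ / (r − g) = €9,050.0000 / (0.107 − 0.012) = €95,263.16

€95263.16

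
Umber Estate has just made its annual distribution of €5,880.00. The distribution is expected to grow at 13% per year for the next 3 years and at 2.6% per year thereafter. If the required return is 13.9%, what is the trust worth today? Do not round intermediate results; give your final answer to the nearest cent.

€69495.42

D_1 = 6644.40000
D_2 = 7508.17200
D_3 = 8484.23436
Terminal value at year 3: TV = D_3×(1+g_2)/(r−g_2) = 8704.82445/0.113 = 77033.84472
P_0 = D_1/(1+r)^1 + D_2/(1+r)^2 + D_3/(1+r)^3 + TV/(1+r)^3
    = 5833.53819 + 5787.44351 + 5741.71305 + 52132.72204 = 69495.41679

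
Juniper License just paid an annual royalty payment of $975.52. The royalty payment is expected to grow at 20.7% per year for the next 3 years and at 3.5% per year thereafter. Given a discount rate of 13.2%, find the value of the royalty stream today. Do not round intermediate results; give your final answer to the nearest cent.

$15949.67

D_1 = 1177.45264
D_2 = 1421.18534
D_3 = 1715.37070
Terminal value at year 3: TV = D_3×(1+g_2)/(r−g_2) = 1775.40868/0.097 = 18303.18222
P_0 = D_1/(1+r)^1 + D_2/(1+r)^2 + D_3/(1+r)^3 + TV/(1+r)^3
    = 1040.15251 + 1109.06721 + 1182.54781 + 12617.90702 = 15949.67455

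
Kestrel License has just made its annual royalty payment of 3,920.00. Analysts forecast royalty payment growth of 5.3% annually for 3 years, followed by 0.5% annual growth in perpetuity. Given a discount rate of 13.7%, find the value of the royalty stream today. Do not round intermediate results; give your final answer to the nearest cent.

33813.67

D_1 = 4127.76000
D_2 = 4346.53128
D_3 = 4576.89744
Terminal value at year 3: TV = D_3×(1+g_2)/(r−g_2) = 4599.78193/0.132 = 34846.83277
P_0 = D_1/(1+r)^1 + D_2/(1+r)^2 + D_3/(1+r)^3 + TV/(1+r)^3
    = 3630.39578 + 3362.18712 + 3113.79335 + 23707.29026 = 33813.66651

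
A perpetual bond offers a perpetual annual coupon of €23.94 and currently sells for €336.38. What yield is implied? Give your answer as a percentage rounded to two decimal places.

7.12%

P = C/r ⇒ r = C/P = €23.94/€336.38 = 0.071170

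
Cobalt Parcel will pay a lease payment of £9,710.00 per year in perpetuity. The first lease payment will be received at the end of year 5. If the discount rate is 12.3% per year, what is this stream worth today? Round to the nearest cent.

£49635.81

Value at end of year 4: C / r = £9,710.00 / 0.123 = £78,943.0894
Discount to today: PV = £78,943.0894 / (1 + 0.123)^4 = £78,943.0894 / 1.590446 = £49,635.81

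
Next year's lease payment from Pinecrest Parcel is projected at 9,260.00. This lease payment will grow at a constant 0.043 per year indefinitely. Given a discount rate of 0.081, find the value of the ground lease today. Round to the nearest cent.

Growing perpetuity: P = D₁ / (r − g) = 9,260.0000 / (0.081 − 0.043) = 243,684.21

243684.21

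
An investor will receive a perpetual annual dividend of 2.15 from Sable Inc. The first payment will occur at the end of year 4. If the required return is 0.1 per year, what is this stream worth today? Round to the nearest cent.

Value at end of year 3: C / r = 2.15 / 0.1 = 21.5000
Discount to today: PV = 21.5000 / (1 + 0.1)^3 = 21.5000 / 1.331000 = 16.15

16.15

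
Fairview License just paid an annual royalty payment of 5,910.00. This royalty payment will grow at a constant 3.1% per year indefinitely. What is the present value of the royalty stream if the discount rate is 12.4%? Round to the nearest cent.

65518.39

D₁ = D₀ × (1 + g) = 5,910.00 × 1.031 = 6,093.2100
Growing perpetuity: P = D₁ / (r − g) = 6,093.2100 / (0.124 − 0.031) = 65,518.39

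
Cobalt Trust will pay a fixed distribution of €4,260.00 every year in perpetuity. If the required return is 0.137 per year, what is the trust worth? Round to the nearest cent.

Level perpetuity: PV = C / r = €4,260.00 / 0.137 = €31,094.89

€31094.89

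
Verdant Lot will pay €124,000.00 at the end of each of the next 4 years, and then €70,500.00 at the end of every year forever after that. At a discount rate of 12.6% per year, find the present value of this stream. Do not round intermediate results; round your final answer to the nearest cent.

PV of 4-year annuity: €124,000.00 × [1 − (1+0.126)^−4] / 0.126 = 371920.98928
Perpetuity value at year 4: €70,500.00 / 0.126 = 559523.80952
PV of perpetuity: 559523.80952 / (1+0.126)^4 = 348068.73094
Total PV = 371920.98928 + 348068.73094 = 719989.72022

€719989.72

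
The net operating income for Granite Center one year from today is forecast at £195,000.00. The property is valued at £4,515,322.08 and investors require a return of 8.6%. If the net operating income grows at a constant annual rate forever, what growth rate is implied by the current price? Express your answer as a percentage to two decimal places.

P = D₁/(r−g) ⇒ g = r − D₁/P = 0.086 − £195,000.00/£4,515,322.08 = 0.042814

4.28%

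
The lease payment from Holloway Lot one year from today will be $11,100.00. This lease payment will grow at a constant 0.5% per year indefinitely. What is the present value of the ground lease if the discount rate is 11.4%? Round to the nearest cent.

Growing perpetuity: P = D₁ / (r − g) = $11,100.0000 / (0.114 − 0.005) = $101,834.86

$101834.86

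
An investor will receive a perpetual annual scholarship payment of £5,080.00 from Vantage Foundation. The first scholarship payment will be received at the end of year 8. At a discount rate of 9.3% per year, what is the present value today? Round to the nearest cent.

Value at end of year 7: C / r = £5,080.00 / 0.093 = £54,623.6559
Discount to today: PV = £54,623.6559 / (1 + 0.093)^7 = £54,623.6559 / 1.863550 = £29,311.61

£29311.61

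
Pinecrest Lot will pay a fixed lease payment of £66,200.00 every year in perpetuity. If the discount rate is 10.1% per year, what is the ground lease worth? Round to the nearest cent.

Level perpetuity: PV = C / r = £66,200.00 / 0.101 = £655,445.54

£655445.54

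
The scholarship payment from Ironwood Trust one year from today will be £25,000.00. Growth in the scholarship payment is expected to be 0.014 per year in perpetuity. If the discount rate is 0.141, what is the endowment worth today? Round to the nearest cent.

Growing perpetuity: P = D₁ / (r − g) = £25,000.0000 / (0.141 − 0.014) = £196,850.39

£196850.39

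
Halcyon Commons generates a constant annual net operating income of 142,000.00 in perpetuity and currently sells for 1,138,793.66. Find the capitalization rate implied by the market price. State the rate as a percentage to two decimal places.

P = C/r ⇒ r = C/P = 142,000.00/1,138,793.66 = 0.124693

12.47%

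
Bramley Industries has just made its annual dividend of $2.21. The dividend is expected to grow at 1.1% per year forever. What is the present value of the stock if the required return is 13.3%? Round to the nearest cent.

D₁ = D₀ × (1 + g) = $2.21 × 1.011 = $2.2343
Growing perpetuity: P = D₁ / (r − g) = $2.2343 / (0.133 − 0.011) = $18.31

$18.31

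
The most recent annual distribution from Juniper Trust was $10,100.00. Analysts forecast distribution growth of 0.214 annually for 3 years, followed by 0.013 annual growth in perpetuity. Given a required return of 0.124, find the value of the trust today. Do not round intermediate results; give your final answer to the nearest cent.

$151552.01

D_1 = 12261.40000
D_2 = 14885.33960
D_3 = 18070.80227
Terminal value at year 3: TV = D_3×(1+g_2)/(r−g_2) = 18305.72270/0.111 = 164916.42076
P_0 = D_1/(1+r)^1 + D_2/(1+r)^2 + D_3/(1+r)^3 + TV/(1+r)^3
    = 10908.71886 + 11782.19279 + 12725.60680 + 116135.49273 = 151552.01119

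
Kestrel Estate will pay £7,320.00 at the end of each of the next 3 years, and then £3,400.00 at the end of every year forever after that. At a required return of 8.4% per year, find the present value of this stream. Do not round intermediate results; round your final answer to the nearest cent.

£50505.94

PV of 3-year annuity: £7,320.00 × [1 − (1+0.084)^−3] / 0.084 = 18729.02017
Perpetuity value at year 3: £3,400.00 / 0.084 = 40476.19048
PV of perpetuity: 40476.19048 / (1+0.084)^3 = 31776.91881
Total PV = 18729.02017 + 31776.91881 = 50505.93898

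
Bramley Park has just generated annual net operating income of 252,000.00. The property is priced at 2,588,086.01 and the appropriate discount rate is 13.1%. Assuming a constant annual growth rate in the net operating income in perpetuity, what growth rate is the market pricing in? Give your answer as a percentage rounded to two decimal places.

P = D₀(1+g)/(r−g) ⇒ P(r−g) = D₀(1+g) ⇒ g(P+D₀) = P·r − D₀
g = (P·r − D₀)/(P + D₀) = (2,588,086.01×0.131 − 252,000.00) / (2,588,086.01 + 252,000.00) = 0.030647

3.06%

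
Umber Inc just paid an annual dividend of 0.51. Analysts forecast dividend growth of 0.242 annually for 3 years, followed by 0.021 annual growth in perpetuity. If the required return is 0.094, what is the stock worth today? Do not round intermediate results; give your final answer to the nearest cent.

D_1 = 0.63342
D_2 = 0.78671
D_3 = 0.97709
Terminal value at year 3: TV = D_3×(1+g_2)/(r−g_2) = 0.99761/0.073 = 13.66589
P_0 = D_1/(1+r)^1 + D_2/(1+r)^2 + D_3/(1+r)^3 + TV/(1+r)^3
    = 0.57899 + 0.65732 + 0.74625 + 10.43725 = 12.41981

12.42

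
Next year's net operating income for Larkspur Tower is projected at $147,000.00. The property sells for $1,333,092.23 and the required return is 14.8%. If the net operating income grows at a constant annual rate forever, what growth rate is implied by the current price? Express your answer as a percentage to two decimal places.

3.77%

P = D₁/(r−g) ⇒ g = r − D₁/P = 0.148 − $147,000.00/$1,333,092.23 = 0.037730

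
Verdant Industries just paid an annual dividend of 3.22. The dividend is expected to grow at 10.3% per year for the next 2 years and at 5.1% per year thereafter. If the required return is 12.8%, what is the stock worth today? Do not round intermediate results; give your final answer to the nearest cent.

D_1 = 3.55166
D_2 = 3.91748
Terminal value at year 2: TV = D_2×(1+g_2)/(r−g_2) = 4.11727/0.077 = 53.47107
P_0 = D_1/(1+r)^1 + D_2/(1+r)^2 + TV/(1+r)^2
    = 3.14863 + 3.07885 + 42.02432 = 48.25181

48.25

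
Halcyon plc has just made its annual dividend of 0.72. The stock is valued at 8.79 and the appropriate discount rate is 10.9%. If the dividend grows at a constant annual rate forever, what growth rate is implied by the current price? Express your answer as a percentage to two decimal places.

P = D₀(1+g)/(r−g) ⇒ P(r−g) = D₀(1+g) ⇒ g(P+D₀) = P·r − D₀
g = (P·r − D₀)/(P + D₀) = (8.79×0.109 − 0.72) / (8.79 + 0.72) = 0.025038

2.50%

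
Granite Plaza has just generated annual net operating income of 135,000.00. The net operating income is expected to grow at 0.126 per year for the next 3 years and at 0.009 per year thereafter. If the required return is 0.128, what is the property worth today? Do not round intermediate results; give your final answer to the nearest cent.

1542151.54

D_1 = 152010.00000
D_2 = 171163.26000
D_3 = 192729.83076
Terminal value at year 3: TV = D_3×(1+g_2)/(r−g_2) = 194464.39924/0.119 = 1634154.61544
P_0 = D_1/(1+r)^1 + D_2/(1+r)^2 + D_3/(1+r)^3 + TV/(1+r)^3
    = 134760.63830 + 134521.70100 + 134283.18734 + 1138586.01704 = 1542151.54368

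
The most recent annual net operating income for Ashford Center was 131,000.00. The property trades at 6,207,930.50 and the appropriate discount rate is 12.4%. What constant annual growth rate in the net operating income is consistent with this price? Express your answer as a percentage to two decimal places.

10.08%

P = D₀(1+g)/(r−g) ⇒ P(r−g) = D₀(1+g) ⇒ g(P+D₀) = P·r − D₀
g = (P·r − D₀)/(P + D₀) = (6,207,930.50×0.124 − 131,000.00) / (6,207,930.50 + 131,000.00) = 0.100771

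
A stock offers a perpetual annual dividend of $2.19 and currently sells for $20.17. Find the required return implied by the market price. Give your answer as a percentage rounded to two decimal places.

10.86%

P = C/r ⇒ r = C/P = $2.19/$20.17 = 0.108577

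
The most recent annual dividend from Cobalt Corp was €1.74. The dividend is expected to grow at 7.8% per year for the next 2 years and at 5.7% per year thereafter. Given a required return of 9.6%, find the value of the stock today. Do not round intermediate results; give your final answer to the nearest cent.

€49.02

D_1 = 1.87572
D_2 = 2.02203
Terminal value at year 2: TV = D_2×(1+g_2)/(r−g_2) = 2.13728/0.039 = 54.80209
P_0 = D_1/(1+r)^1 + D_2/(1+r)^2 + TV/(1+r)^2
    = 1.71142 + 1.68332 + 45.62218 = 49.01692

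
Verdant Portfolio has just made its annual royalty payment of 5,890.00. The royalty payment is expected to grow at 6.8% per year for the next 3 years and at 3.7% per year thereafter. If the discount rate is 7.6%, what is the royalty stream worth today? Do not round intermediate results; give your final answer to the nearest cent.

170554.81

D_1 = 6290.52000
D_2 = 6718.27536
D_3 = 7175.11808
Terminal value at year 3: TV = D_3×(1+g_2)/(r−g_2) = 7440.59745/0.039 = 190784.55009
P_0 = D_1/(1+r)^1 + D_2/(1+r)^2 + D_3/(1+r)^3 + TV/(1+r)^3
    = 5846.20818 + 5802.74195 + 5759.59888 + 153146.25750 = 170554.80651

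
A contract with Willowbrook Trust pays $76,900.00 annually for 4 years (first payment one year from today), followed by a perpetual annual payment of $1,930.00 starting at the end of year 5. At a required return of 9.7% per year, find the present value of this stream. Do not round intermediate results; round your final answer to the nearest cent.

$259093.26

PV of 4-year annuity: $76,900.00 × [1 − (1+0.097)^−4] / 0.097 = 245354.13350
Perpetuity value at year 4: $1,930.00 / 0.097 = 19896.90722
PV of perpetuity: 19896.90722 / (1+0.097)^4 = 13739.12467
Total PV = 245354.13350 + 13739.12467 = 259093.25818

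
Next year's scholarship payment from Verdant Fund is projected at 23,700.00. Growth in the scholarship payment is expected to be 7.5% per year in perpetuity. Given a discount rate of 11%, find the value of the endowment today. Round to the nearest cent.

677142.86

Growing perpetuity: P = D₁ / (r − g) = 23,700.0000 / (0.11 − 0.075) = 677,142.86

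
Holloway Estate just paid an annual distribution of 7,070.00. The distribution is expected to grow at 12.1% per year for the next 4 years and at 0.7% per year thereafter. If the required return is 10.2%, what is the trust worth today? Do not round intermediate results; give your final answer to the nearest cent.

D_1 = 7925.47000
D_2 = 8884.45187
D_3 = 9959.47055
D_4 = 11164.56648
Terminal value at year 4: TV = D_4×(1+g_2)/(r−g_2) = 11242.71845/0.095 = 118344.40471
P_0 = D_1/(1+r)^1 + D_2/(1+r)^2 + D_3/(1+r)^3 + D_4/(1+r)^4 + TV/(1+r)^4
    = 7191.89655 + 7315.89477 + 7442.03088 + 7570.34176 + 80245.62268 = 109765.78665

109765.79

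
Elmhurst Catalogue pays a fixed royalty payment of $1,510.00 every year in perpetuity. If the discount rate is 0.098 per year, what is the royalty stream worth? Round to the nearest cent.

$15408.16

Level perpetuity: PV = C / r = $1,510.00 / 0.098 = $15,408.16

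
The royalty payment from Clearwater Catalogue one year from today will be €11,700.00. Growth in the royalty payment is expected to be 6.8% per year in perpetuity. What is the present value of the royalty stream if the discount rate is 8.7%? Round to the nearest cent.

€615789.47

Growing perpetuity: P = D₁ / (r − g) = €11,700.0000 / (0.087 − 0.068) = €615,789.47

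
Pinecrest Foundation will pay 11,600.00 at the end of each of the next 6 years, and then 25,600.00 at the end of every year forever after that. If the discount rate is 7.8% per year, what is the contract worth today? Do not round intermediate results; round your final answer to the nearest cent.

PV of 6-year annuity: 11,600.00 × [1 − (1+0.078)^−6] / 0.078 = 53952.32585
Perpetuity value at year 6: 25,600.00 / 0.078 = 328205.12821
PV of perpetuity: 328205.12821 / (1+0.078)^6 = 209137.92632
Total PV = 53952.32585 + 209137.92632 = 263090.25218

263090.25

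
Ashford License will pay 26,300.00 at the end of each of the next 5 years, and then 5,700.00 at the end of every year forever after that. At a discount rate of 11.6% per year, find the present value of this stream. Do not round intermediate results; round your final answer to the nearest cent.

124138.10

PV of 5-year annuity: 26,300.00 × [1 − (1+0.116)^−5] / 0.116 = 95752.64252
Perpetuity value at year 5: 5,700.00 / 0.116 = 49137.93103
PV of perpetuity: 49137.93103 / (1+0.116)^5 = 28385.45718
Total PV = 95752.64252 + 28385.45718 = 124138.09970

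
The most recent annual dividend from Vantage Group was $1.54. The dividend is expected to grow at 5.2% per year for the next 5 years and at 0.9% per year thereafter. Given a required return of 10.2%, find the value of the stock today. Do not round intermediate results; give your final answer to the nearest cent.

$19.96

D_1 = 1.62008
D_2 = 1.70432
D_3 = 1.79295
D_4 = 1.88618
D_5 = 1.98426
Terminal value at year 5: TV = D_5×(1+g_2)/(r−g_2) = 2.00212/0.093 = 21.52820
P_0 = D_1/(1+r)^1 + D_2/(1+r)^2 + D_3/(1+r)^3 + D_4/(1+r)^4 + D_5/(1+r)^5 + TV/(1+r)^5
    = 1.47013 + 1.40342 + 1.33975 + 1.27896 + 1.22093 + 13.24645 = 19.95965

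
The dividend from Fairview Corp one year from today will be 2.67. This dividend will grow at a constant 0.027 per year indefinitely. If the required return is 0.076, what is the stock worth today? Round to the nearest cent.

54.49

Growing perpetuity: P = D₁ / (r − g) = 2.6700 / (0.076 − 0.027) = 54.49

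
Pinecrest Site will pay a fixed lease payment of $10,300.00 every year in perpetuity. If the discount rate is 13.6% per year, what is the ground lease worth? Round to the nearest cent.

$75735.29

Level perpetuity: PV = C / r = $10,300.00 / 0.136 = $75,735.29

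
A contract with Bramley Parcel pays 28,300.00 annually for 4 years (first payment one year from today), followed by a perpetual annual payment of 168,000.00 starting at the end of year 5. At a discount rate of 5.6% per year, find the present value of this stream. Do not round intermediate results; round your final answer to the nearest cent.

PV of 4-year annuity: 28,300.00 × [1 − (1+0.056)^−4] / 0.056 = 98967.40209
Perpetuity value at year 4: 168,000.00 / 0.056 = 3000000.00000
PV of perpetuity: 3000000.00000 / (1+0.056)^4 = 2412490.33386
Total PV = 98967.40209 + 2412490.33386 = 2511457.73595

2511457.74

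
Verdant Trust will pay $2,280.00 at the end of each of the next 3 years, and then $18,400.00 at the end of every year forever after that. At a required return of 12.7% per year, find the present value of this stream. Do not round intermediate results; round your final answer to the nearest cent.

PV of 3-year annuity: $2,280.00 × [1 − (1+0.127)^−3] / 0.127 = 5410.97014
Perpetuity value at year 3: $18,400.00 / 0.127 = 144881.88976
PV of perpetuity: 144881.88976 / (1+0.127)^3 = 101214.41141
Total PV = 5410.97014 + 101214.41141 = 106625.38156

$106625.38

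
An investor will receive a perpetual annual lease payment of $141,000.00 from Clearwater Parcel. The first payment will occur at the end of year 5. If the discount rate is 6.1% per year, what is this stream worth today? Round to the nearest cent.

$1824012.21

Value at end of year 4: C / r = $141,000.00 / 0.061 = $2,311,475.4098
Discount to today: PV = $2,311,475.4098 / (1 + 0.061)^4 = $2,311,475.4098 / 1.267248 = $1,824,012.21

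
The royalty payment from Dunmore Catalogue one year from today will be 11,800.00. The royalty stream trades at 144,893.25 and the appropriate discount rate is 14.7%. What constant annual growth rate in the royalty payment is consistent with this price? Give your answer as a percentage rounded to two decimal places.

P = D₁/(r−g) ⇒ g = r − D₁/P = 0.147 − 11,800.00/144,893.25 = 0.065561

6.56%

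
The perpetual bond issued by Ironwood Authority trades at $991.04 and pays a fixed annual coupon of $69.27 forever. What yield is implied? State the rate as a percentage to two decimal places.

P = C/r ⇒ r = C/P = $69.27/$991.04 = 0.069896

6.99%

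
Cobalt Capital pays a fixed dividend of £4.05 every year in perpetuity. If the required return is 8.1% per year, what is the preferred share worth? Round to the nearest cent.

Level perpetuity: PV = C / r = £4.05 / 0.081 = £50.00

£50.00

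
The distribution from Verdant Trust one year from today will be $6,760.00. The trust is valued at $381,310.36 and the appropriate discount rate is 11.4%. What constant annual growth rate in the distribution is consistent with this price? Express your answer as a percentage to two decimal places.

9.63%

P = D₁/(r−g) ⇒ g = r − D₁/P = 0.114 − $6,760.00/$381,310.36 = 0.096272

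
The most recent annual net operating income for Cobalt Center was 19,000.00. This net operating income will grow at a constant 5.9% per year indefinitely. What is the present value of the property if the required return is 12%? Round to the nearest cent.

329852.46

D₁ = D₀ × (1 + g) = 19,000.00 × 1.059 = 20,121.0000
Growing perpetuity: P = D₁ / (r − g) = 20,121.0000 / (0.12 − 0.059) = 329,852.46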